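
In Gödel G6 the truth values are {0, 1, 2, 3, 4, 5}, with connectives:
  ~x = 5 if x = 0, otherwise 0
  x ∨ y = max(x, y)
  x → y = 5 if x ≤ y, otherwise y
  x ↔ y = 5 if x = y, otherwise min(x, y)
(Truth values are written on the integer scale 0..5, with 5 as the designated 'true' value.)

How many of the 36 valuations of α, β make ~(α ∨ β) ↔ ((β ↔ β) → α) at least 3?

5

value 5: 5 assignments (counts)
value 0: 31 assignments
So 5 of the 36 assignments meet the threshold.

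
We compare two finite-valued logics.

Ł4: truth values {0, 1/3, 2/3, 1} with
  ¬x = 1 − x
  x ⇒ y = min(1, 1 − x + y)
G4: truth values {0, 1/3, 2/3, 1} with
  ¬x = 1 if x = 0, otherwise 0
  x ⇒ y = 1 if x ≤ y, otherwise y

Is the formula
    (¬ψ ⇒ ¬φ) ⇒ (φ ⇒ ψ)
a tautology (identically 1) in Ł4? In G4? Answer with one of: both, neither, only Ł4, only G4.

In Ł4: every assignment gives 1 — tautology.
In G4: at φ = 2/3, ψ = 1/3 the value is 1/3 — not a tautology.

only Ł4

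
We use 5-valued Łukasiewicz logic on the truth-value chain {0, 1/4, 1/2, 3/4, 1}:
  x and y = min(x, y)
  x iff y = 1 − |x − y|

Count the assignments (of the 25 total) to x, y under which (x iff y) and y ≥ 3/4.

value 1: 1 assignment (counts)
value 3/4: 4 assignments (counts)
value 1/2: 7 assignments
value 1/4: 7 assignments
value 0: 6 assignments
So 5 of the 25 assignments meet the threshold.

5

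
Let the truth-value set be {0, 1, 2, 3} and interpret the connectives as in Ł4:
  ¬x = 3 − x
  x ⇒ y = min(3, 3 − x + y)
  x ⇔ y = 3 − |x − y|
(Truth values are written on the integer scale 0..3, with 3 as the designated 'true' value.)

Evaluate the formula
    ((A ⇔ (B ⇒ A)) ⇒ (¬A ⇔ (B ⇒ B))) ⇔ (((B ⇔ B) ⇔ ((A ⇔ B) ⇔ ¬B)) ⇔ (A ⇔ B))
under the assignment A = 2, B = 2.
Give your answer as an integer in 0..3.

B ⇒ A = 2 ⇒ 2 = 3
A ⇔ (B ⇒ A) = 2 ⇔ 3 = 2
¬A = ¬2 = 1
B ⇒ B = 2 ⇒ 2 = 3
¬A ⇔ (B ⇒ B) = 1 ⇔ 3 = 1
(A ⇔ (B ⇒ A)) ⇒ (¬A ⇔ (B ⇒ B)) = 2 ⇒ 1 = 2
B ⇔ B = 2 ⇔ 2 = 3
A ⇔ B = 2 ⇔ 2 = 3
¬B = ¬2 = 1
(A ⇔ B) ⇔ ¬B = 3 ⇔ 1 = 1
(B ⇔ B) ⇔ ((A ⇔ B) ⇔ ¬B) = 3 ⇔ 1 = 1
A ⇔ B = 2 ⇔ 2 = 3
((B ⇔ B) ⇔ ((A ⇔ B) ⇔ ¬B)) ⇔ (A ⇔ B) = 1 ⇔ 3 = 1
((A ⇔ (B ⇒ A)) ⇒ (¬A ⇔ (B ⇒ B))) ⇔ (((B ⇔ B) ⇔ ((A ⇔ B) ⇔ ¬B)) ⇔ (A ⇔ B)) = 2 ⇔ 1 = 2

2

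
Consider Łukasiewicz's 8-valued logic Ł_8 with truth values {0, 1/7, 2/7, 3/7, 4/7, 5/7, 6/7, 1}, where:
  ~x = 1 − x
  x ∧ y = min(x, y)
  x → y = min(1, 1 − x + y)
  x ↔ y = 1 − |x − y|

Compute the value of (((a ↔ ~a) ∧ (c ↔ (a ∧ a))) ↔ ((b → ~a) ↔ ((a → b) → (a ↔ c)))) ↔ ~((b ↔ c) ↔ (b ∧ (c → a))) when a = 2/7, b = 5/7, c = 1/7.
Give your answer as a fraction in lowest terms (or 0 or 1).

4/7

~a = ~2/7 = 5/7
a ↔ ~a = 2/7 ↔ 5/7 = 4/7
a ∧ a = 2/7 ∧ 2/7 = 2/7
c ↔ (a ∧ a) = 1/7 ↔ 2/7 = 6/7
(a ↔ ~a) ∧ (c ↔ (a ∧ a)) = 4/7 ∧ 6/7 = 4/7
~a = ~2/7 = 5/7
b → ~a = 5/7 → 5/7 = 1
a → b = 2/7 → 5/7 = 1
a ↔ c = 2/7 ↔ 1/7 = 6/7
(a → b) → (a ↔ c) = 1 → 6/7 = 6/7
(b → ~a) ↔ ((a → b) → (a ↔ c)) = 1 ↔ 6/7 = 6/7
((a ↔ ~a) ∧ (c ↔ (a ∧ a))) ↔ ((b → ~a) ↔ ((a → b) → (a ↔ c))) = 4/7 ↔ 6/7 = 5/7
b ↔ c = 5/7 ↔ 1/7 = 3/7
c → a = 1/7 → 2/7 = 1
b ∧ (c → a) = 5/7 ∧ 1 = 5/7
(b ↔ c) ↔ (b ∧ (c → a)) = 3/7 ↔ 5/7 = 5/7
~((b ↔ c) ↔ (b ∧ (c → a))) = ~5/7 = 2/7
(((a ↔ ~a) ∧ (c ↔ (a ∧ a))) ↔ ((b → ~a) ↔ ((a → b) → (a ↔ c)))) ↔ ~((b ↔ c) ↔ (b ∧ (c → a))) = 5/7 ↔ 2/7 = 4/7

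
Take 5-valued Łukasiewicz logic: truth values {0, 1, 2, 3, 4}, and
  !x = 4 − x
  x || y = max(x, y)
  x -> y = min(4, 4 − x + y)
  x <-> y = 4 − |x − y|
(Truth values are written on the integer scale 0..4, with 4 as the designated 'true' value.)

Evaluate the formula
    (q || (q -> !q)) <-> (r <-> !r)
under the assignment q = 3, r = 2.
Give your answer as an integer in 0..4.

!q = !3 = 1
q -> !q = 3 -> 1 = 2
q || (q -> !q) = 3 || 2 = 3
!r = !2 = 2
r <-> !r = 2 <-> 2 = 4
(q || (q -> !q)) <-> (r <-> !r) = 3 <-> 4 = 3

3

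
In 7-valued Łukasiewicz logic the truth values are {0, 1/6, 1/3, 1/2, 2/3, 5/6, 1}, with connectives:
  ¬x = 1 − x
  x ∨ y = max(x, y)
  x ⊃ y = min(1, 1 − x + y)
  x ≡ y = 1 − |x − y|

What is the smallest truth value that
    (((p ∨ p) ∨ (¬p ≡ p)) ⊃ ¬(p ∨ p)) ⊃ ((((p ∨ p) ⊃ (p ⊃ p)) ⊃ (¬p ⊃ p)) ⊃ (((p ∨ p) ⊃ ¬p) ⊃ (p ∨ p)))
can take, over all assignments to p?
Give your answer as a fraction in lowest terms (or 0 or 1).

Take p = 1/3:
p ∨ p = 1/3 ∨ 1/3 = 1/3
¬p = ¬1/3 = 2/3
¬p ≡ p = 2/3 ≡ 1/3 = 2/3
(p ∨ p) ∨ (¬p ≡ p) = 1/3 ∨ 2/3 = 2/3
p ∨ p = 1/3 ∨ 1/3 = 1/3
¬(p ∨ p) = ¬1/3 = 2/3
((p ∨ p) ∨ (¬p ≡ p)) ⊃ ¬(p ∨ p) = 2/3 ⊃ 2/3 = 1
p ∨ p = 1/3 ∨ 1/3 = 1/3
p ⊃ p = 1/3 ⊃ 1/3 = 1
(p ∨ p) ⊃ (p ⊃ p) = 1/3 ⊃ 1 = 1
¬p = ¬1/3 = 2/3
¬p ⊃ p = 2/3 ⊃ 1/3 = 2/3
((p ∨ p) ⊃ (p ⊃ p)) ⊃ (¬p ⊃ p) = 1 ⊃ 2/3 = 2/3
p ∨ p = 1/3 ∨ 1/3 = 1/3
¬p = ¬1/3 = 2/3
(p ∨ p) ⊃ ¬p = 1/3 ⊃ 2/3 = 1
p ∨ p = 1/3 ∨ 1/3 = 1/3
((p ∨ p) ⊃ ¬p) ⊃ (p ∨ p) = 1 ⊃ 1/3 = 1/3
(((p ∨ p) ⊃ (p ⊃ p)) ⊃ (¬p ⊃ p)) ⊃ (((p ∨ p) ⊃ ¬p) ⊃ (p ∨ p)) = 2/3 ⊃ 1/3 = 2/3
(((p ∨ p) ∨ (¬p ≡ p)) ⊃ ¬(p ∨ p)) ⊃ ((((p ∨ p) ⊃ (p ⊃ p)) ⊃ (¬p ⊃ p)) ⊃ (((p ∨ p) ⊃ ¬p) ⊃ (p ∨ p))) = 1 ⊃ 2/3 = 2/3
No assignment yields a value below 2/3, so this is the minimum.

2/3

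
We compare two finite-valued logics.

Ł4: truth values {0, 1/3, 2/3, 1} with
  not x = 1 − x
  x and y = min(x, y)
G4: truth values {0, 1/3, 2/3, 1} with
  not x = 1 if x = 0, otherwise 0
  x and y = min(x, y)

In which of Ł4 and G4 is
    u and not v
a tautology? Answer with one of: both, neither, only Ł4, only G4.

In Ł4: at u = 0, v = 0 the value is 0 — not a tautology.
In G4: at u = 0, v = 0 the value is 0 — not a tautology.

neither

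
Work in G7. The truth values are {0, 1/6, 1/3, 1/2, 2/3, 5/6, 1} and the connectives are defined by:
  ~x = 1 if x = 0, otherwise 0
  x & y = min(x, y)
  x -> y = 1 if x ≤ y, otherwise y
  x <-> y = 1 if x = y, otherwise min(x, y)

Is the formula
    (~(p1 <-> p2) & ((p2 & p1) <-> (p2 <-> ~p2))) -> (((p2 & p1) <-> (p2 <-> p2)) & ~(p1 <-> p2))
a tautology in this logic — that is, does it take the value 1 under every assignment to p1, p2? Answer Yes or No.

Counterexample: take p1 = 0, p2 = 1/6.
p1 <-> p2 = 0 <-> 1/6 = 0
~(p1 <-> p2) = ~0 = 1
p2 & p1 = 1/6 & 0 = 0
~p2 = ~1/6 = 0
p2 <-> ~p2 = 1/6 <-> 0 = 0
(p2 & p1) <-> (p2 <-> ~p2) = 0 <-> 0 = 1
~(p1 <-> p2) & ((p2 & p1) <-> (p2 <-> ~p2)) = 1 & 1 = 1
p2 & p1 = 1/6 & 0 = 0
p2 <-> p2 = 1/6 <-> 1/6 = 1
(p2 & p1) <-> (p2 <-> p2) = 0 <-> 1 = 0
p1 <-> p2 = 0 <-> 1/6 = 0
~(p1 <-> p2) = ~0 = 1
((p2 & p1) <-> (p2 <-> p2)) & ~(p1 <-> p2) = 0 & 1 = 0
(~(p1 <-> p2) & ((p2 & p1) <-> (p2 <-> ~p2))) -> (((p2 & p1) <-> (p2 <-> p2)) & ~(p1 <-> p2)) = 1 -> 0 = 0
This gives 0 ≠ 1.

No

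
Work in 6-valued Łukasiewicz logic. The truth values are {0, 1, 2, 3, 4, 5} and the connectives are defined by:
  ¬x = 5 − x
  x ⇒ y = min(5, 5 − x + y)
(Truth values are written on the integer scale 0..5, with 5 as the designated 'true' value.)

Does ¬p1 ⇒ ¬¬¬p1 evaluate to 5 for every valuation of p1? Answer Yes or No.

p1 = 0 ↦ 5
p1 = 1 ↦ 5
p1 = 2 ↦ 5
p1 = 3 ↦ 5
p1 = 4 ↦ 5
p1 = 5 ↦ 5
Every assignment gives a value ≥ 5.

Yes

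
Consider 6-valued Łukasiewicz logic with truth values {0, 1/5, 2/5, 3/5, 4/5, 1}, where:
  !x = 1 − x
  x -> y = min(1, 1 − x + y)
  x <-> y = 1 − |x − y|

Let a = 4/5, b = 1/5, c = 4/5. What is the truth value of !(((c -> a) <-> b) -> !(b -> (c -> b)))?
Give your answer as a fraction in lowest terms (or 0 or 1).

1/5

c -> a = 4/5 -> 4/5 = 1
(c -> a) <-> b = 1 <-> 1/5 = 1/5
c -> b = 4/5 -> 1/5 = 2/5
b -> (c -> b) = 1/5 -> 2/5 = 1
!(b -> (c -> b)) = !1 = 0
((c -> a) <-> b) -> !(b -> (c -> b)) = 1/5 -> 0 = 4/5
!(((c -> a) <-> b) -> !(b -> (c -> b))) = !4/5 = 1/5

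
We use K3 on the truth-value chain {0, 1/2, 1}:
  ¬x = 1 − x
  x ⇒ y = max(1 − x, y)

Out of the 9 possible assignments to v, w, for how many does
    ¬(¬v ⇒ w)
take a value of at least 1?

1

v = 0, w = 0 ↦ 1  ≥
v = 0, w = 1/2 ↦ 1/2  <
v = 0, w = 1 ↦ 0  <
v = 1/2, w = 0 ↦ 1/2  <
v = 1/2, w = 1/2 ↦ 1/2  <
v = 1/2, w = 1 ↦ 0  <
v = 1, w = 0 ↦ 0  <
v = 1, w = 1/2 ↦ 0  <
v = 1, w = 1 ↦ 0  <
So 1 of the 9 assignments meets the threshold.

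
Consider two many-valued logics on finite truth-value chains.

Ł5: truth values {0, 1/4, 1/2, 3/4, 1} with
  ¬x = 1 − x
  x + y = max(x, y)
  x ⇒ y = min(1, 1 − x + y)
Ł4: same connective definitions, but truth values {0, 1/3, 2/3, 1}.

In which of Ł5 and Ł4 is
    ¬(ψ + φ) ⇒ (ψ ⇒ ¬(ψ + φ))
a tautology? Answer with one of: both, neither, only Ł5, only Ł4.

In Ł5: every assignment gives 1 — tautology.
In Ł4: every assignment gives 1 — tautology.

both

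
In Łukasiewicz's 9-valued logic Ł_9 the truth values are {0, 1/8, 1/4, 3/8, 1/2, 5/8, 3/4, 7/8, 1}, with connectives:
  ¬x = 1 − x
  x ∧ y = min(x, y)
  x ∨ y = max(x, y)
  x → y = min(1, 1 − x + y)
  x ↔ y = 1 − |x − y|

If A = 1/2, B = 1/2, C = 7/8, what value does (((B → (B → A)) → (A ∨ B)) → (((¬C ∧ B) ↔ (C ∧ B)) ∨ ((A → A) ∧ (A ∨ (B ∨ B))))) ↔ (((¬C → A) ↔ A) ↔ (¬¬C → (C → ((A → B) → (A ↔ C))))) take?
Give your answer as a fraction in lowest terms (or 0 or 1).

5/8

B → A = 1/2 → 1/2 = 1
B → (B → A) = 1/2 → 1 = 1
A ∨ B = 1/2 ∨ 1/2 = 1/2
(B → (B → A)) → (A ∨ B) = 1 → 1/2 = 1/2
¬C = ¬7/8 = 1/8
¬C ∧ B = 1/8 ∧ 1/2 = 1/8
C ∧ B = 7/8 ∧ 1/2 = 1/2
(¬C ∧ B) ↔ (C ∧ B) = 1/8 ↔ 1/2 = 5/8
A → A = 1/2 → 1/2 = 1
B ∨ B = 1/2 ∨ 1/2 = 1/2
A ∨ (B ∨ B) = 1/2 ∨ 1/2 = 1/2
(A → A) ∧ (A ∨ (B ∨ B)) = 1 ∧ 1/2 = 1/2
((¬C ∧ B) ↔ (C ∧ B)) ∨ ((A → A) ∧ (A ∨ (B ∨ B))) = 5/8 ∨ 1/2 = 5/8
((B → (B → A)) → (A ∨ B)) → (((¬C ∧ B) ↔ (C ∧ B)) ∨ ((A → A) ∧ (A ∨ (B ∨ B)))) = 1/2 → 5/8 = 1
¬C = ¬7/8 = 1/8
¬C → A = 1/8 → 1/2 = 1
(¬C → A) ↔ A = 1 ↔ 1/2 = 1/2
¬C = ¬7/8 = 1/8
¬¬C = ¬1/8 = 7/8
A → B = 1/2 → 1/2 = 1
A ↔ C = 1/2 ↔ 7/8 = 5/8
(A → B) → (A ↔ C) = 1 → 5/8 = 5/8
C → ((A → B) → (A ↔ C)) = 7/8 → 5/8 = 3/4
¬¬C → (C → ((A → B) → (A ↔ C))) = 7/8 → 3/4 = 7/8
((¬C → A) ↔ A) ↔ (¬¬C → (C → ((A → B) → (A ↔ C)))) = 1/2 ↔ 7/8 = 5/8
(((B → (B → A)) → (A ∨ B)) → (((¬C ∧ B) ↔ (C ∧ B)) ∨ ((A → A) ∧ (A ∨ (B ∨ B))))) ↔ (((¬C → A) ↔ A) ↔ (¬¬C → (C → ((A → B) → (A ↔ C))))) = 1 ↔ 5/8 = 5/8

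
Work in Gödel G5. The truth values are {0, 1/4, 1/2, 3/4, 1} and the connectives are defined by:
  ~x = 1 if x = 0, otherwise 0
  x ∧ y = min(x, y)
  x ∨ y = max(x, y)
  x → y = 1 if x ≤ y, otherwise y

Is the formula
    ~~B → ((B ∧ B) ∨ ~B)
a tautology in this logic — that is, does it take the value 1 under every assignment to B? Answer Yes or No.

No

Counterexample: take B = 1/4.
~B = ~1/4 = 0
~~B = ~0 = 1
B ∧ B = 1/4 ∧ 1/4 = 1/4
(B ∧ B) ∨ ~B = 1/4 ∨ 0 = 1/4
~~B → ((B ∧ B) ∨ ~B) = 1 → 1/4 = 1/4
This gives 1/4 ≠ 1.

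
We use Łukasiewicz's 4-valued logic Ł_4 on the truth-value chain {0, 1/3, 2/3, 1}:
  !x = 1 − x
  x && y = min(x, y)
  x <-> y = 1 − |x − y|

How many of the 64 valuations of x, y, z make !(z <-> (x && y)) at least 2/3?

24

value 1: 8 assignments (counts)
value 2/3: 16 assignments (counts)
value 1/3: 24 assignments
value 0: 16 assignments
So 24 of the 64 assignments meet the threshold.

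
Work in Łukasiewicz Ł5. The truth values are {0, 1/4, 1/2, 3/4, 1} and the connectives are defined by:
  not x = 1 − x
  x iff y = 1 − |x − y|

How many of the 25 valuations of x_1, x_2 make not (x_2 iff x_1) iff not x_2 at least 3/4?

value 1: 7 assignments (counts)
value 3/4: 7 assignments (counts)
value 1/2: 6 assignments
value 1/4: 3 assignments
value 0: 2 assignments
So 14 of the 25 assignments meet the threshold.

14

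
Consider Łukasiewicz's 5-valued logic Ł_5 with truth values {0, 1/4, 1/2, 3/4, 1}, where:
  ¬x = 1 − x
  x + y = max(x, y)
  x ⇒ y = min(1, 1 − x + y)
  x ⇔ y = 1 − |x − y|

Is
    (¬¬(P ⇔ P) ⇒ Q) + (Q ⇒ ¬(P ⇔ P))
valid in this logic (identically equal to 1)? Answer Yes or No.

Counterexample: take P = 0, Q = 1/4.
P ⇔ P = 0 ⇔ 0 = 1
¬(P ⇔ P) = ¬1 = 0
¬¬(P ⇔ P) = ¬0 = 1
¬¬(P ⇔ P) ⇒ Q = 1 ⇒ 1/4 = 1/4
P ⇔ P = 0 ⇔ 0 = 1
¬(P ⇔ P) = ¬1 = 0
Q ⇒ ¬(P ⇔ P) = 1/4 ⇒ 0 = 3/4
(¬¬(P ⇔ P) ⇒ Q) + (Q ⇒ ¬(P ⇔ P)) = 1/4 + 3/4 = 3/4
This gives 3/4 ≠ 1.

No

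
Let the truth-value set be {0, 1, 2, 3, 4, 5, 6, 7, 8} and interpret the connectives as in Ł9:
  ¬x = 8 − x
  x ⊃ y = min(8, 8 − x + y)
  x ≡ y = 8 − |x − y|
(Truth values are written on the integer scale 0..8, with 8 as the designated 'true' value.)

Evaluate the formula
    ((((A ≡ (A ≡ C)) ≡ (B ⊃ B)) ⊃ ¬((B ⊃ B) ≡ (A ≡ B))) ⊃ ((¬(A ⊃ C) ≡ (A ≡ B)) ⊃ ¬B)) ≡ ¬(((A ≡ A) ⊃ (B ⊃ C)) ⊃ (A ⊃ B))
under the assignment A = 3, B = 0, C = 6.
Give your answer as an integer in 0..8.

A ≡ C = 3 ≡ 6 = 5
A ≡ (A ≡ C) = 3 ≡ 5 = 6
B ⊃ B = 0 ⊃ 0 = 8
(A ≡ (A ≡ C)) ≡ (B ⊃ B) = 6 ≡ 8 = 6
B ⊃ B = 0 ⊃ 0 = 8
A ≡ B = 3 ≡ 0 = 5
(B ⊃ B) ≡ (A ≡ B) = 8 ≡ 5 = 5
¬((B ⊃ B) ≡ (A ≡ B)) = ¬5 = 3
((A ≡ (A ≡ C)) ≡ (B ⊃ B)) ⊃ ¬((B ⊃ B) ≡ (A ≡ B)) = 6 ⊃ 3 = 5
A ⊃ C = 3 ⊃ 6 = 8
¬(A ⊃ C) = ¬8 = 0
A ≡ B = 3 ≡ 0 = 5
¬(A ⊃ C) ≡ (A ≡ B) = 0 ≡ 5 = 3
¬B = ¬0 = 8
(¬(A ⊃ C) ≡ (A ≡ B)) ⊃ ¬B = 3 ⊃ 8 = 8
(((A ≡ (A ≡ C)) ≡ (B ⊃ B)) ⊃ ¬((B ⊃ B) ≡ (A ≡ B))) ⊃ ((¬(A ⊃ C) ≡ (A ≡ B)) ⊃ ¬B) = 5 ⊃ 8 = 8
A ≡ A = 3 ≡ 3 = 8
B ⊃ C = 0 ⊃ 6 = 8
(A ≡ A) ⊃ (B ⊃ C) = 8 ⊃ 8 = 8
A ⊃ B = 3 ⊃ 0 = 5
((A ≡ A) ⊃ (B ⊃ C)) ⊃ (A ⊃ B) = 8 ⊃ 5 = 5
¬(((A ≡ A) ⊃ (B ⊃ C)) ⊃ (A ⊃ B)) = ¬5 = 3
((((A ≡ (A ≡ C)) ≡ (B ⊃ B)) ⊃ ¬((B ⊃ B) ≡ (A ≡ B))) ⊃ ((¬(A ⊃ C) ≡ (A ≡ B)) ⊃ ¬B)) ≡ ¬(((A ≡ A) ⊃ (B ⊃ C)) ⊃ (A ⊃ B)) = 8 ≡ 3 = 3

3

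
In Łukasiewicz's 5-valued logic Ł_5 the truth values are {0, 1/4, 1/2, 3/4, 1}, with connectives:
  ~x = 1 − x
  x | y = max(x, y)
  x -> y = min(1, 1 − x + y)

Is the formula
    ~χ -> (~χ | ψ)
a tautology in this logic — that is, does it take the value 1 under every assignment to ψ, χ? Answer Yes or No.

At ψ = 1/4, χ = 3/4, for instance:
~χ = ~3/4 = 1/4
~χ | ψ = 1/4 | 1/4 = 1/4
~χ -> (~χ | ψ) = 1/4 -> 1/4 = 1
and checking the remaining 24 assignments likewise gives ≥ 1 in every case.

Yes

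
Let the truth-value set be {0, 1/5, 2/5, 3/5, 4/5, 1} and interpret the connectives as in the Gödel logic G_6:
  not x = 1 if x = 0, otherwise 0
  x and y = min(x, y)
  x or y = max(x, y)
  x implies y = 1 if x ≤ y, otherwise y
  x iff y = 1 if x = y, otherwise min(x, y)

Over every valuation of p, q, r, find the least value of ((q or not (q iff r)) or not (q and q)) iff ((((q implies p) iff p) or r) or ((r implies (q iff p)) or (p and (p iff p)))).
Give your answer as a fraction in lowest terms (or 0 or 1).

Take p = 0, q = 1/5, r = 1/5:
q iff r = 1/5 iff 1/5 = 1
not (q iff r) = not 1 = 0
q or not (q iff r) = 1/5 or 0 = 1/5
q and q = 1/5 and 1/5 = 1/5
not (q and q) = not 1/5 = 0
(q or not (q iff r)) or not (q and q) = 1/5 or 0 = 1/5
q implies p = 1/5 implies 0 = 0
(q implies p) iff p = 0 iff 0 = 1
((q implies p) iff p) or r = 1 or 1/5 = 1
q iff p = 1/5 iff 0 = 0
r implies (q iff p) = 1/5 implies 0 = 0
p iff p = 0 iff 0 = 1
p and (p iff p) = 0 and 1 = 0
(r implies (q iff p)) or (p and (p iff p)) = 0 or 0 = 0
(((q implies p) iff p) or r) or ((r implies (q iff p)) or (p and (p iff p))) = 1 or 0 = 1
((q or not (q iff r)) or not (q and q)) iff ((((q implies p) iff p) or r) or ((r implies (q iff p)) or (p and (p iff p)))) = 1/5 iff 1 = 1/5
No assignment yields a value below 1/5, so this is the minimum.

1/5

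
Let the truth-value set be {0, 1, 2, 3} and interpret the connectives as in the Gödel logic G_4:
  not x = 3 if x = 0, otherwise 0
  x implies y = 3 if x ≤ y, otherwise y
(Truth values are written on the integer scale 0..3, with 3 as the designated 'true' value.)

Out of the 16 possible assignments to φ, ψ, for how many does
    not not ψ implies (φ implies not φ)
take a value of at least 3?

φ = 0, ψ = 0 ↦ 3  ≥
φ = 0, ψ = 1 ↦ 3  ≥
φ = 0, ψ = 2 ↦ 3  ≥
φ = 0, ψ = 3 ↦ 3  ≥
φ = 1, ψ = 0 ↦ 3  ≥
φ = 1, ψ = 1 ↦ 0  <
φ = 1, ψ = 2 ↦ 0  <
φ = 1, ψ = 3 ↦ 0  <
φ = 2, ψ = 0 ↦ 3  ≥
φ = 2, ψ = 1 ↦ 0  <
φ = 2, ψ = 2 ↦ 0  <
φ = 2, ψ = 3 ↦ 0  <
φ = 3, ψ = 0 ↦ 3  ≥
φ = 3, ψ = 1 ↦ 0  <
φ = 3, ψ = 2 ↦ 0  <
φ = 3, ψ = 3 ↦ 0  <
So 7 of the 16 assignments meet the threshold.

7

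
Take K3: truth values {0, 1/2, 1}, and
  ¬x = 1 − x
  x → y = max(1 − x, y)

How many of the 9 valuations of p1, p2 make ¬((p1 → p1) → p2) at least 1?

p1 = 0, p2 = 0 ↦ 1  ≥
p1 = 0, p2 = 1/2 ↦ 1/2  <
p1 = 0, p2 = 1 ↦ 0  <
p1 = 1/2, p2 = 0 ↦ 1/2  <
p1 = 1/2, p2 = 1/2 ↦ 1/2  <
p1 = 1/2, p2 = 1 ↦ 0  <
p1 = 1, p2 = 0 ↦ 1  ≥
p1 = 1, p2 = 1/2 ↦ 1/2  <
p1 = 1, p2 = 1 ↦ 0  <
So 2 of the 9 assignments meet the threshold.

2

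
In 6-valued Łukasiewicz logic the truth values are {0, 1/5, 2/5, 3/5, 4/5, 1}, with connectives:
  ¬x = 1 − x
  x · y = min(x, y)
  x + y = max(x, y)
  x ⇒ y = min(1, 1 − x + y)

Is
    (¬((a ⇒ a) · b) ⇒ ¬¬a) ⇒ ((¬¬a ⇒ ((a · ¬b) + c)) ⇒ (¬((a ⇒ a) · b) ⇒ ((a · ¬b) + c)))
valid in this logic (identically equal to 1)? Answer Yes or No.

At a = 4/5, b = 2/5, c = 0, for instance:
a ⇒ a = 4/5 ⇒ 4/5 = 1
(a ⇒ a) · b = 1 · 2/5 = 2/5
¬((a ⇒ a) · b) = ¬2/5 = 3/5
¬a = ¬4/5 = 1/5
¬¬a = ¬1/5 = 4/5
¬((a ⇒ a) · b) ⇒ ¬¬a = 3/5 ⇒ 4/5 = 1
¬b = ¬2/5 = 3/5
a · ¬b = 4/5 · 3/5 = 3/5
(a · ¬b) + c = 3/5 + 0 = 3/5
¬¬a ⇒ ((a · ¬b) + c) = 4/5 ⇒ 3/5 = 4/5
¬((a ⇒ a) · b) ⇒ ((a · ¬b) + c) = 3/5 ⇒ 3/5 = 1
(¬¬a ⇒ ((a · ¬b) + c)) ⇒ (¬((a ⇒ a) · b) ⇒ ((a · ¬b) + c)) = 4/5 ⇒ 1 = 1
(¬((a ⇒ a) · b) ⇒ ¬¬a) ⇒ ((¬¬a ⇒ ((a · ¬b) + c)) ⇒ (¬((a ⇒ a) · b) ⇒ ((a · ¬b) + c))) = 1 ⇒ 1 = 1
and checking the remaining 215 assignments likewise gives ≥ 1 in every case.

Yes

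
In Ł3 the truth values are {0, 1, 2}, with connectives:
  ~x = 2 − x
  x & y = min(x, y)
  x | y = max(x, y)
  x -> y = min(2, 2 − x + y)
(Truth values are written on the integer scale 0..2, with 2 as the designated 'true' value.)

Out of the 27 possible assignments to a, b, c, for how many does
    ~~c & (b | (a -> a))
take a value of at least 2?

value 2: 9 assignments (counts)
value 1: 9 assignments
value 0: 9 assignments
So 9 of the 27 assignments meet the threshold.

9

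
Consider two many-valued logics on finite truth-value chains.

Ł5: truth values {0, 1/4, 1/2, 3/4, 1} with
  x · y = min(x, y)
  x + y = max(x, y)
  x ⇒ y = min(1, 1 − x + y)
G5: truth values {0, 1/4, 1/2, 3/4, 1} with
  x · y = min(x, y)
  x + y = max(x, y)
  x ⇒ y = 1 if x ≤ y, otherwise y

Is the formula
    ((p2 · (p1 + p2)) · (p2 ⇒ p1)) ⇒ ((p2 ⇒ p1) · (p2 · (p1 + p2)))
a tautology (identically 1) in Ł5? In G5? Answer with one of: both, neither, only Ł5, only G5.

both

In Ł5: every assignment gives 1 — tautology.
In G5: every assignment gives 1 — tautology.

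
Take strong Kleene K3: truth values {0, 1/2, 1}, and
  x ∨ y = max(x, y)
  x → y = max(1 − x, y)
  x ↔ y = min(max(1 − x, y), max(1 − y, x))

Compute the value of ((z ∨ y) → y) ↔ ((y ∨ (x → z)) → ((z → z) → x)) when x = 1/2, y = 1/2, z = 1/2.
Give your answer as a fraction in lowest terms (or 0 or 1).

1/2

z ∨ y = 1/2 ∨ 1/2 = 1/2
(z ∨ y) → y = 1/2 → 1/2 = 1/2
x → z = 1/2 → 1/2 = 1/2
y ∨ (x → z) = 1/2 ∨ 1/2 = 1/2
z → z = 1/2 → 1/2 = 1/2
(z → z) → x = 1/2 → 1/2 = 1/2
(y ∨ (x → z)) → ((z → z) → x) = 1/2 → 1/2 = 1/2
((z ∨ y) → y) ↔ ((y ∨ (x → z)) → ((z → z) → x)) = 1/2 ↔ 1/2 = 1/2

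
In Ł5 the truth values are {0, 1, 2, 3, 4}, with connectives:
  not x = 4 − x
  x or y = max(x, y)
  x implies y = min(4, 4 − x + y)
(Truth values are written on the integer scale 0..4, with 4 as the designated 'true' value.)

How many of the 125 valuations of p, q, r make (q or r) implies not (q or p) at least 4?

37

value 4: 37 assignments (counts)
value 3: 16 assignments
value 2: 29 assignments
value 1: 14 assignments
value 0: 29 assignments
So 37 of the 125 assignments meet the threshold.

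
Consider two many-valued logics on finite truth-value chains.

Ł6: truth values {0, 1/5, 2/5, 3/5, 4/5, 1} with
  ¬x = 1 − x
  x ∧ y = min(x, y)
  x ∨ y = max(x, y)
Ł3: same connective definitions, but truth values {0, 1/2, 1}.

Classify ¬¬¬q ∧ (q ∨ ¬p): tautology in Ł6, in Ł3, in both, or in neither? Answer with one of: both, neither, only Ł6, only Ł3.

neither

In Ł6: at p = 0, q = 1/5 the value is 4/5 — not a tautology.
In Ł3: at p = 0, q = 1/2 the value is 1/2 — not a tautology.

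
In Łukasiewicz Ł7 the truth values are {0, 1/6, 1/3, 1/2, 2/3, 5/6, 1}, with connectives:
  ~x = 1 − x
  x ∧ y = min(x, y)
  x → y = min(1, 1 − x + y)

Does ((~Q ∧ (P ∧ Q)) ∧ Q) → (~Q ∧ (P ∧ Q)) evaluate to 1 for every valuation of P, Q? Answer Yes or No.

At P = 1/2, Q = 1/6, for instance:
~Q = ~1/6 = 5/6
P ∧ Q = 1/2 ∧ 1/6 = 1/6
~Q ∧ (P ∧ Q) = 5/6 ∧ 1/6 = 1/6
(~Q ∧ (P ∧ Q)) ∧ Q = 1/6 ∧ 1/6 = 1/6
((~Q ∧ (P ∧ Q)) ∧ Q) → (~Q ∧ (P ∧ Q)) = 1/6 → 1/6 = 1
and checking the remaining 48 assignments likewise gives ≥ 1 in every case.

Yes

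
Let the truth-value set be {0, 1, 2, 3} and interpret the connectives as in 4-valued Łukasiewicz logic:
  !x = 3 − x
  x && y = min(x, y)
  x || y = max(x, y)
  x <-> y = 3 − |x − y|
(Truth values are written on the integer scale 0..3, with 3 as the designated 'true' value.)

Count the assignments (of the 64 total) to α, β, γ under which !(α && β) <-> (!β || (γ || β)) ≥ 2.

54

value 3: 34 assignments (counts)
value 2: 20 assignments (counts)
value 1: 6 assignments
value 0: 4 assignments
So 54 of the 64 assignments meet the threshold.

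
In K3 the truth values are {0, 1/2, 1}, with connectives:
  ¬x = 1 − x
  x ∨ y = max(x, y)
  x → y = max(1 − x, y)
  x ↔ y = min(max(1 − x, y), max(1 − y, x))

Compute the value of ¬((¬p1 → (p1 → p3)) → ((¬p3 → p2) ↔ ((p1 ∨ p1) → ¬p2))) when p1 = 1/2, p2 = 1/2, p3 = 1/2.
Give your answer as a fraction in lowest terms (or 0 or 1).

1/2

¬p1 = ¬1/2 = 1/2
p1 → p3 = 1/2 → 1/2 = 1/2
¬p1 → (p1 → p3) = 1/2 → 1/2 = 1/2
¬p3 = ¬1/2 = 1/2
¬p3 → p2 = 1/2 → 1/2 = 1/2
p1 ∨ p1 = 1/2 ∨ 1/2 = 1/2
¬p2 = ¬1/2 = 1/2
(p1 ∨ p1) → ¬p2 = 1/2 → 1/2 = 1/2
(¬p3 → p2) ↔ ((p1 ∨ p1) → ¬p2) = 1/2 ↔ 1/2 = 1/2
(¬p1 → (p1 → p3)) → ((¬p3 → p2) ↔ ((p1 ∨ p1) → ¬p2)) = 1/2 → 1/2 = 1/2
¬((¬p1 → (p1 → p3)) → ((¬p3 → p2) ↔ ((p1 ∨ p1) → ¬p2))) = ¬1/2 = 1/2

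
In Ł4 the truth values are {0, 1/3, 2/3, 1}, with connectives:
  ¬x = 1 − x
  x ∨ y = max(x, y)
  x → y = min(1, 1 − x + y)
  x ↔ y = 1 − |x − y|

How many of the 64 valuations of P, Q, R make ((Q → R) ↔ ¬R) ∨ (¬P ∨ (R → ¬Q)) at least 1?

value 1: 46 assignments (counts)
value 2/3: 14 assignments
value 1/3: 3 assignments
value 0: 1 assignment
So 46 of the 64 assignments meet the threshold.

46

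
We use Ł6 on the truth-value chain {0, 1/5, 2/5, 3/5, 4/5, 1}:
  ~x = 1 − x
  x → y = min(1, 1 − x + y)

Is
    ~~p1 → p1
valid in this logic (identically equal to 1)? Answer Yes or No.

p1 = 0 ↦ 1
p1 = 1/5 ↦ 1
p1 = 2/5 ↦ 1
p1 = 3/5 ↦ 1
p1 = 4/5 ↦ 1
p1 = 1 ↦ 1
Every assignment gives a value ≥ 1.

Yes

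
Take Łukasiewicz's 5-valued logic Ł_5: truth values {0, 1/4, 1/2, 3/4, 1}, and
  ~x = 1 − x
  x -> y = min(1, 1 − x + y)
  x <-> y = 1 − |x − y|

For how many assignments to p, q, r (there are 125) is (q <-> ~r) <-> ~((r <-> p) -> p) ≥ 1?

25

value 1: 25 assignments (counts)
value 3/4: 29 assignments
value 1/2: 33 assignments
value 1/4: 24 assignments
value 0: 14 assignments
So 25 of the 125 assignments meet the threshold.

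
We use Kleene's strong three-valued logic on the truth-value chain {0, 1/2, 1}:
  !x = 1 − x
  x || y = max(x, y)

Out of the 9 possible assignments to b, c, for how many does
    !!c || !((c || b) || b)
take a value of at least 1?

b = 0, c = 0 ↦ 1  ≥
b = 0, c = 1/2 ↦ 1/2  <
b = 0, c = 1 ↦ 1  ≥
b = 1/2, c = 0 ↦ 1/2  <
b = 1/2, c = 1/2 ↦ 1/2  <
b = 1/2, c = 1 ↦ 1  ≥
b = 1, c = 0 ↦ 0  <
b = 1, c = 1/2 ↦ 1/2  <
b = 1, c = 1 ↦ 1  ≥
So 4 of the 9 assignments meet the threshold.

4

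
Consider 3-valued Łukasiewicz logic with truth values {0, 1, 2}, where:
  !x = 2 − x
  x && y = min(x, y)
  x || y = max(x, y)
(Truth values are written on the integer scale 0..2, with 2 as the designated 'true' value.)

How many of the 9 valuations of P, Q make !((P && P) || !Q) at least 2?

P = 0, Q = 0 ↦ 0  <
P = 0, Q = 1 ↦ 1  <
P = 0, Q = 2 ↦ 2  ≥
P = 1, Q = 0 ↦ 0  <
P = 1, Q = 1 ↦ 1  <
P = 1, Q = 2 ↦ 1  <
P = 2, Q = 0 ↦ 0  <
P = 2, Q = 1 ↦ 0  <
P = 2, Q = 2 ↦ 0  <
So 1 of the 9 assignments meets the threshold.

1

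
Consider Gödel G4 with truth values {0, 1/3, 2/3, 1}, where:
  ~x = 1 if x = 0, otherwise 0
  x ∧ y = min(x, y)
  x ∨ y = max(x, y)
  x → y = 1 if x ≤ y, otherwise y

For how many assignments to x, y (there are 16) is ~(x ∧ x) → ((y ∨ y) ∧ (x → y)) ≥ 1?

13

x = 0, y = 0 ↦ 0  <
x = 0, y = 1/3 ↦ 1/3  <
x = 0, y = 2/3 ↦ 2/3  <
x = 0, y = 1 ↦ 1  ≥
x = 1/3, y = 0 ↦ 1  ≥
x = 1/3, y = 1/3 ↦ 1  ≥
x = 1/3, y = 2/3 ↦ 1  ≥
x = 1/3, y = 1 ↦ 1  ≥
x = 2/3, y = 0 ↦ 1  ≥
x = 2/3, y = 1/3 ↦ 1  ≥
x = 2/3, y = 2/3 ↦ 1  ≥
x = 2/3, y = 1 ↦ 1  ≥
x = 1, y = 0 ↦ 1  ≥
x = 1, y = 1/3 ↦ 1  ≥
x = 1, y = 2/3 ↦ 1  ≥
x = 1, y = 1 ↦ 1  ≥
So 13 of the 16 assignments meet the threshold.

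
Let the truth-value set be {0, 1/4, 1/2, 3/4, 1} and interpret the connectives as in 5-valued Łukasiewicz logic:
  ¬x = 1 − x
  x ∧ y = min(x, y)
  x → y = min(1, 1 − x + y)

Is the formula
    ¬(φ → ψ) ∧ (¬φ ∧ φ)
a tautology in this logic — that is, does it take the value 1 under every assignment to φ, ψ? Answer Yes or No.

Counterexample: take φ = 0, ψ = 0.
φ → ψ = 0 → 0 = 1
¬(φ → ψ) = ¬1 = 0
¬φ = ¬0 = 1
¬φ ∧ φ = 1 ∧ 0 = 0
¬(φ → ψ) ∧ (¬φ ∧ φ) = 0 ∧ 0 = 0
This gives 0 ≠ 1.

No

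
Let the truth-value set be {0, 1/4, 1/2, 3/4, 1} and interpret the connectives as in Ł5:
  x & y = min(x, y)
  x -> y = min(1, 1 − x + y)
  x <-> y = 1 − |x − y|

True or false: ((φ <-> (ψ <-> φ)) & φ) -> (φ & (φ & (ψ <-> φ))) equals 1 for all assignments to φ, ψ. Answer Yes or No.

Counterexample: take φ = 3/4, ψ = 0.
ψ <-> φ = 0 <-> 3/4 = 1/4
φ <-> (ψ <-> φ) = 3/4 <-> 1/4 = 1/2
(φ <-> (ψ <-> φ)) & φ = 1/2 & 3/4 = 1/2
ψ <-> φ = 0 <-> 3/4 = 1/4
φ & (ψ <-> φ) = 3/4 & 1/4 = 1/4
φ & (φ & (ψ <-> φ)) = 3/4 & 1/4 = 1/4
((φ <-> (ψ <-> φ)) & φ) -> (φ & (φ & (ψ <-> φ))) = 1/2 -> 1/4 = 3/4
This gives 3/4 ≠ 1.

No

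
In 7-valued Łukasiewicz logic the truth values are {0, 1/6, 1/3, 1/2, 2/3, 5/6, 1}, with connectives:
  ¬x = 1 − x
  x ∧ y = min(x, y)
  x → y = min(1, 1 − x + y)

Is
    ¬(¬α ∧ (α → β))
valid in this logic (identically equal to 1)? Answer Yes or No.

No

Counterexample: take α = 0, β = 0.
¬α = ¬0 = 1
α → β = 0 → 0 = 1
¬α ∧ (α → β) = 1 ∧ 1 = 1
¬(¬α ∧ (α → β)) = ¬1 = 0
This gives 0 ≠ 1.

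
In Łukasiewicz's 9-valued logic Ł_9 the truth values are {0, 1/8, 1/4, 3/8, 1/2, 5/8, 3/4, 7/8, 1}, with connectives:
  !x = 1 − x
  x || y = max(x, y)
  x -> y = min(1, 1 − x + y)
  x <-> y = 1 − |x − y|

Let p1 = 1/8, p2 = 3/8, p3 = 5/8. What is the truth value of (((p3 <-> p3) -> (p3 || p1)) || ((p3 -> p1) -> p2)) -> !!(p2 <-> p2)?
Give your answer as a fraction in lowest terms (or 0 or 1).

p3 <-> p3 = 5/8 <-> 5/8 = 1
p3 || p1 = 5/8 || 1/8 = 5/8
(p3 <-> p3) -> (p3 || p1) = 1 -> 5/8 = 5/8
p3 -> p1 = 5/8 -> 1/8 = 1/2
(p3 -> p1) -> p2 = 1/2 -> 3/8 = 7/8
((p3 <-> p3) -> (p3 || p1)) || ((p3 -> p1) -> p2) = 5/8 || 7/8 = 7/8
p2 <-> p2 = 3/8 <-> 3/8 = 1
!(p2 <-> p2) = !1 = 0
!!(p2 <-> p2) = !0 = 1
(((p3 <-> p3) -> (p3 || p1)) || ((p3 -> p1) -> p2)) -> !!(p2 <-> p2) = 7/8 -> 1 = 1

1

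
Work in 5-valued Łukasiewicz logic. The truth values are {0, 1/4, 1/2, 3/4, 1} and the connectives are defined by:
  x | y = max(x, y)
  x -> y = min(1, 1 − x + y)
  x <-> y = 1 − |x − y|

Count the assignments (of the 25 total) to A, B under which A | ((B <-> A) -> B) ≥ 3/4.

value 1: 13 assignments (counts)
value 3/4: 5 assignments (counts)
value 1/2: 4 assignments
value 1/4: 2 assignments
value 0: 1 assignment
So 18 of the 25 assignments meet the threshold.

18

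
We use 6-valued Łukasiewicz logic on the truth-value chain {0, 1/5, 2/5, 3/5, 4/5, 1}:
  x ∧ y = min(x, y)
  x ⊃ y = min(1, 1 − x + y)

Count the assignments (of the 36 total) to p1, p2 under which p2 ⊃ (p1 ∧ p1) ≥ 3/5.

30

value 1: 21 assignments (counts)
value 4/5: 5 assignments (counts)
value 3/5: 4 assignments (counts)
value 2/5: 3 assignments
value 1/5: 2 assignments
value 0: 1 assignment
So 30 of the 36 assignments meet the threshold.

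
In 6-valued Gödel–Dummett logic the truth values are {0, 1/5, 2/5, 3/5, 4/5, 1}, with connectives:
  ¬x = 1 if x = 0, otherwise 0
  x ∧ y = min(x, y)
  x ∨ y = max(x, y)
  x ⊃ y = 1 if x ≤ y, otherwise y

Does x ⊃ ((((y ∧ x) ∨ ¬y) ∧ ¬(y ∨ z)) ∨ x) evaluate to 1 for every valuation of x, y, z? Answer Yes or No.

Yes

At x = 4/5, y = 1, z = 4/5, for instance:
y ∧ x = 1 ∧ 4/5 = 4/5
¬y = ¬1 = 0
(y ∧ x) ∨ ¬y = 4/5 ∨ 0 = 4/5
y ∨ z = 1 ∨ 4/5 = 1
¬(y ∨ z) = ¬1 = 0
((y ∧ x) ∨ ¬y) ∧ ¬(y ∨ z) = 4/5 ∧ 0 = 0
(((y ∧ x) ∨ ¬y) ∧ ¬(y ∨ z)) ∨ x = 0 ∨ 4/5 = 4/5
x ⊃ ((((y ∧ x) ∨ ¬y) ∧ ¬(y ∨ z)) ∨ x) = 4/5 ⊃ 4/5 = 1
and checking the remaining 215 assignments likewise gives ≥ 1 in every case.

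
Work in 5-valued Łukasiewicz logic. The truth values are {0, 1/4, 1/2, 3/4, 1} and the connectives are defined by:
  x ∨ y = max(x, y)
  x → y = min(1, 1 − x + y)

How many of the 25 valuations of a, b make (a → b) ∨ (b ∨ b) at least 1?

15

value 1: 15 assignments (counts)
value 3/4: 4 assignments
value 1/2: 3 assignments
value 1/4: 2 assignments
value 0: 1 assignment
So 15 of the 25 assignments meet the threshold.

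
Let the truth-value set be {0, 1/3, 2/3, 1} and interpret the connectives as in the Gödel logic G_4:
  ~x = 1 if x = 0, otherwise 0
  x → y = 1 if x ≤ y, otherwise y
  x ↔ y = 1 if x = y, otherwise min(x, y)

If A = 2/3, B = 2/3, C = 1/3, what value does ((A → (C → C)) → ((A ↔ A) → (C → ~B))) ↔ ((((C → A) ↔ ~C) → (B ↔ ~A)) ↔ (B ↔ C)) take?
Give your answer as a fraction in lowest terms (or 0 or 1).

0

C → C = 1/3 → 1/3 = 1
A → (C → C) = 2/3 → 1 = 1
A ↔ A = 2/3 ↔ 2/3 = 1
~B = ~2/3 = 0
C → ~B = 1/3 → 0 = 0
(A ↔ A) → (C → ~B) = 1 → 0 = 0
(A → (C → C)) → ((A ↔ A) → (C → ~B)) = 1 → 0 = 0
C → A = 1/3 → 2/3 = 1
~C = ~1/3 = 0
(C → A) ↔ ~C = 1 ↔ 0 = 0
~A = ~2/3 = 0
B ↔ ~A = 2/3 ↔ 0 = 0
((C → A) ↔ ~C) → (B ↔ ~A) = 0 → 0 = 1
B ↔ C = 2/3 ↔ 1/3 = 1/3
(((C → A) ↔ ~C) → (B ↔ ~A)) ↔ (B ↔ C) = 1 ↔ 1/3 = 1/3
((A → (C → C)) → ((A ↔ A) → (C → ~B))) ↔ ((((C → A) ↔ ~C) → (B ↔ ~A)) ↔ (B ↔ C)) = 0 ↔ 1/3 = 0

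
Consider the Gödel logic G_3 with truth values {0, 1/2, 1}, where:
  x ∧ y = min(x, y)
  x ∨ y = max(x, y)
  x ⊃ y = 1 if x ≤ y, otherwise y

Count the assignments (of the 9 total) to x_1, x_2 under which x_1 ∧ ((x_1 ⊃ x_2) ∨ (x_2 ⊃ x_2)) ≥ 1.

3

x_1 = 0, x_2 = 0 ↦ 0  <
x_1 = 0, x_2 = 1/2 ↦ 0  <
x_1 = 0, x_2 = 1 ↦ 0  <
x_1 = 1/2, x_2 = 0 ↦ 1/2  <
x_1 = 1/2, x_2 = 1/2 ↦ 1/2  <
x_1 = 1/2, x_2 = 1 ↦ 1/2  <
x_1 = 1, x_2 = 0 ↦ 1  ≥
x_1 = 1, x_2 = 1/2 ↦ 1  ≥
x_1 = 1, x_2 = 1 ↦ 1  ≥
So 3 of the 9 assignments meet the threshold.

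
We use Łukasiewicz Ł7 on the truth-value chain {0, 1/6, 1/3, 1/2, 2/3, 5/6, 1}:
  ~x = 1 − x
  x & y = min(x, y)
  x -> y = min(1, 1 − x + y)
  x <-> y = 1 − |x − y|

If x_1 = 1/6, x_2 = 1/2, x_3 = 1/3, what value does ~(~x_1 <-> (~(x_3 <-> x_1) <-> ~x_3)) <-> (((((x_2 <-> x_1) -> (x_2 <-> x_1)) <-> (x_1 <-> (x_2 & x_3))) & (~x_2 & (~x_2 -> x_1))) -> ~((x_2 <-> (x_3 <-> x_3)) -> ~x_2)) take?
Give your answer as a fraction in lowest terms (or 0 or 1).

5/6

~x_1 = ~1/6 = 5/6
x_3 <-> x_1 = 1/3 <-> 1/6 = 5/6
~(x_3 <-> x_1) = ~5/6 = 1/6
~x_3 = ~1/3 = 2/3
~(x_3 <-> x_1) <-> ~x_3 = 1/6 <-> 2/3 = 1/2
~x_1 <-> (~(x_3 <-> x_1) <-> ~x_3) = 5/6 <-> 1/2 = 2/3
~(~x_1 <-> (~(x_3 <-> x_1) <-> ~x_3)) = ~2/3 = 1/3
x_2 <-> x_1 = 1/2 <-> 1/6 = 2/3
x_2 <-> x_1 = 1/2 <-> 1/6 = 2/3
(x_2 <-> x_1) -> (x_2 <-> x_1) = 2/3 -> 2/3 = 1
x_2 & x_3 = 1/2 & 1/3 = 1/3
x_1 <-> (x_2 & x_3) = 1/6 <-> 1/3 = 5/6
((x_2 <-> x_1) -> (x_2 <-> x_1)) <-> (x_1 <-> (x_2 & x_3)) = 1 <-> 5/6 = 5/6
~x_2 = ~1/2 = 1/2
~x_2 = ~1/2 = 1/2
~x_2 -> x_1 = 1/2 -> 1/6 = 2/3
~x_2 & (~x_2 -> x_1) = 1/2 & 2/3 = 1/2
(((x_2 <-> x_1) -> (x_2 <-> x_1)) <-> (x_1 <-> (x_2 & x_3))) & (~x_2 & (~x_2 -> x_1)) = 5/6 & 1/2 = 1/2
x_3 <-> x_3 = 1/3 <-> 1/3 = 1
x_2 <-> (x_3 <-> x_3) = 1/2 <-> 1 = 1/2
~x_2 = ~1/2 = 1/2
(x_2 <-> (x_3 <-> x_3)) -> ~x_2 = 1/2 -> 1/2 = 1
~((x_2 <-> (x_3 <-> x_3)) -> ~x_2) = ~1 = 0
((((x_2 <-> x_1) -> (x_2 <-> x_1)) <-> (x_1 <-> (x_2 & x_3))) & (~x_2 & (~x_2 -> x_1))) -> ~((x_2 <-> (x_3 <-> x_3)) -> ~x_2) = 1/2 -> 0 = 1/2
~(~x_1 <-> (~(x_3 <-> x_1) <-> ~x_3)) <-> (((((x_2 <-> x_1) -> (x_2 <-> x_1)) <-> (x_1 <-> (x_2 & x_3))) & (~x_2 & (~x_2 -> x_1))) -> ~((x_2 <-> (x_3 <-> x_3)) -> ~x_2)) = 1/3 <-> 1/2 = 5/6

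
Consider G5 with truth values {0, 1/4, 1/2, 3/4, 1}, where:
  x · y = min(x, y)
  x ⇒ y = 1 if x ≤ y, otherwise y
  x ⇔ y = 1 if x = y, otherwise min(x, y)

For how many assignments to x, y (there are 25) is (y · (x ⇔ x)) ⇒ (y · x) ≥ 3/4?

value 1: 15 assignments (counts)
value 3/4: 1 assignment (counts)
value 1/2: 2 assignments
value 1/4: 3 assignments
value 0: 4 assignments
So 16 of the 25 assignments meet the threshold.

16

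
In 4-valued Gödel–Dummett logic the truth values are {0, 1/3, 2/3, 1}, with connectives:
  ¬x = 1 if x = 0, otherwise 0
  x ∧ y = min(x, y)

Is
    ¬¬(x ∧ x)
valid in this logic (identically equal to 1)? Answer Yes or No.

No

Counterexample: take x = 0.
x ∧ x = 0 ∧ 0 = 0
¬(x ∧ x) = ¬0 = 1
¬¬(x ∧ x) = ¬1 = 0
This gives 0 ≠ 1.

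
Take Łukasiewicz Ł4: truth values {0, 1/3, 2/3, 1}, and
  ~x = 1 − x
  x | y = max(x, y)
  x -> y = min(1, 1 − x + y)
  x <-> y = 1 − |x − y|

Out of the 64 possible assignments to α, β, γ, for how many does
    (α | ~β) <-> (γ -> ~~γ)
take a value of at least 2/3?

value 1: 28 assignments (counts)
value 2/3: 20 assignments (counts)
value 1/3: 12 assignments
value 0: 4 assignments
So 48 of the 64 assignments meet the threshold.

48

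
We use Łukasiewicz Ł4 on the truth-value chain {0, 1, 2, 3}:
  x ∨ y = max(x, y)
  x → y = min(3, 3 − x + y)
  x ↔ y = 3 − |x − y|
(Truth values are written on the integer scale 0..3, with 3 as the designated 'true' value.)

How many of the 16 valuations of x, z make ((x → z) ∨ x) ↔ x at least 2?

9

x = 0, z = 0 ↦ 0  <
x = 0, z = 1 ↦ 0  <
x = 0, z = 2 ↦ 0  <
x = 0, z = 3 ↦ 0  <
x = 1, z = 0 ↦ 2  ≥
x = 1, z = 1 ↦ 1  <
x = 1, z = 2 ↦ 1  <
x = 1, z = 3 ↦ 1  <
x = 2, z = 0 ↦ 3  ≥
x = 2, z = 1 ↦ 3  ≥
x = 2, z = 2 ↦ 2  ≥
x = 2, z = 3 ↦ 2  ≥
x = 3, z = 0 ↦ 3  ≥
x = 3, z = 1 ↦ 3  ≥
x = 3, z = 2 ↦ 3  ≥
x = 3, z = 3 ↦ 3  ≥
So 9 of the 16 assignments meet the threshold.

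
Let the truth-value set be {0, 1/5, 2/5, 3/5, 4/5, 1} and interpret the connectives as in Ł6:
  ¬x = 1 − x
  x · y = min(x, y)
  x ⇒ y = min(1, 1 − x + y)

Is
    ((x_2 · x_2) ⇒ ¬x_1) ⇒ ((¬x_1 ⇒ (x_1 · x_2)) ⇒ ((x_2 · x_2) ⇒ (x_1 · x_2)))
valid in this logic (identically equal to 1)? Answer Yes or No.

Yes

At x_1 = 1, x_2 = 3/5, for instance:
x_2 · x_2 = 3/5 · 3/5 = 3/5
¬x_1 = ¬1 = 0
(x_2 · x_2) ⇒ ¬x_1 = 3/5 ⇒ 0 = 2/5
x_1 · x_2 = 1 · 3/5 = 3/5
¬x_1 ⇒ (x_1 · x_2) = 0 ⇒ 3/5 = 1
(x_2 · x_2) ⇒ (x_1 · x_2) = 3/5 ⇒ 3/5 = 1
(¬x_1 ⇒ (x_1 · x_2)) ⇒ ((x_2 · x_2) ⇒ (x_1 · x_2)) = 1 ⇒ 1 = 1
((x_2 · x_2) ⇒ ¬x_1) ⇒ ((¬x_1 ⇒ (x_1 · x_2)) ⇒ ((x_2 · x_2) ⇒ (x_1 · x_2))) = 2/5 ⇒ 1 = 1
and checking the remaining 35 assignments likewise gives ≥ 1 in every case.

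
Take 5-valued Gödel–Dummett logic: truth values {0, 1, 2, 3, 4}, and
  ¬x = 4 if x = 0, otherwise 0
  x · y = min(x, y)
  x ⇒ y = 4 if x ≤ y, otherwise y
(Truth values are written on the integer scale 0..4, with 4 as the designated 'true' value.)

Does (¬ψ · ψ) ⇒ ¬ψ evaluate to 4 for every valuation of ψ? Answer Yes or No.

ψ = 0 ↦ 4
ψ = 1 ↦ 4
ψ = 2 ↦ 4
ψ = 3 ↦ 4
ψ = 4 ↦ 4
Every assignment gives a value ≥ 4.

Yes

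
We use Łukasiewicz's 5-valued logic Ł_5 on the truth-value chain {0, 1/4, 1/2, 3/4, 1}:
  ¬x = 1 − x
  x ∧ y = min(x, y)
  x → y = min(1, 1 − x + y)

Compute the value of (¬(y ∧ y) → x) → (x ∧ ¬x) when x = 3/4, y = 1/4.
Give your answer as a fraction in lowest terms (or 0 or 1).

1/4

y ∧ y = 1/4 ∧ 1/4 = 1/4
¬(y ∧ y) = ¬1/4 = 3/4
¬(y ∧ y) → x = 3/4 → 3/4 = 1
¬x = ¬3/4 = 1/4
x ∧ ¬x = 3/4 ∧ 1/4 = 1/4
(¬(y ∧ y) → x) → (x ∧ ¬x) = 1 → 1/4 = 1/4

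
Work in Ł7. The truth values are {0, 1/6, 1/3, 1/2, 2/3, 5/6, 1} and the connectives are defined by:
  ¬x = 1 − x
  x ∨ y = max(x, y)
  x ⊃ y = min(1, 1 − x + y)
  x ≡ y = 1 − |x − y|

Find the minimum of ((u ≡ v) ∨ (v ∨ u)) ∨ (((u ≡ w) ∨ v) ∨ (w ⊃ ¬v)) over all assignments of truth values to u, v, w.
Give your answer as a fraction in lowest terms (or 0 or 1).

Take u = 0, v = 1/2, w = 1:
u ≡ v = 0 ≡ 1/2 = 1/2
v ∨ u = 1/2 ∨ 0 = 1/2
(u ≡ v) ∨ (v ∨ u) = 1/2 ∨ 1/2 = 1/2
u ≡ w = 0 ≡ 1 = 0
(u ≡ w) ∨ v = 0 ∨ 1/2 = 1/2
¬v = ¬1/2 = 1/2
w ⊃ ¬v = 1 ⊃ 1/2 = 1/2
((u ≡ w) ∨ v) ∨ (w ⊃ ¬v) = 1/2 ∨ 1/2 = 1/2
((u ≡ v) ∨ (v ∨ u)) ∨ (((u ≡ w) ∨ v) ∨ (w ⊃ ¬v)) = 1/2 ∨ 1/2 = 1/2
No assignment yields a value below 1/2, so this is the minimum.

1/2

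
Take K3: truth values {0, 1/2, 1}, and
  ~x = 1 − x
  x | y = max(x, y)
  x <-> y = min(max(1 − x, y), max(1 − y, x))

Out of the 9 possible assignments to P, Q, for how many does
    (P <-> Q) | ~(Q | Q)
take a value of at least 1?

4

P = 0, Q = 0 ↦ 1  ≥
P = 0, Q = 1/2 ↦ 1/2  <
P = 0, Q = 1 ↦ 0  <
P = 1/2, Q = 0 ↦ 1  ≥
P = 1/2, Q = 1/2 ↦ 1/2  <
P = 1/2, Q = 1 ↦ 1/2  <
P = 1, Q = 0 ↦ 1  ≥
P = 1, Q = 1/2 ↦ 1/2  <
P = 1, Q = 1 ↦ 1  ≥
So 4 of the 9 assignments meet the threshold.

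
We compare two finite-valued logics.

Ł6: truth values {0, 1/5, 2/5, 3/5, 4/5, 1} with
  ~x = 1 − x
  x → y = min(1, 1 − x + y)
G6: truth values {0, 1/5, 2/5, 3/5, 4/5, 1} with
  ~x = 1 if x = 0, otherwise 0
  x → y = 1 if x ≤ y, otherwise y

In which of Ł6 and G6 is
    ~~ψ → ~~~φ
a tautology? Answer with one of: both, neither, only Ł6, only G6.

neither

In Ł6: at φ = 1/5, ψ = 1 the value is 4/5 — not a tautology.
In G6: at φ = 1/5, ψ = 1/5 the value is 0 — not a tautology.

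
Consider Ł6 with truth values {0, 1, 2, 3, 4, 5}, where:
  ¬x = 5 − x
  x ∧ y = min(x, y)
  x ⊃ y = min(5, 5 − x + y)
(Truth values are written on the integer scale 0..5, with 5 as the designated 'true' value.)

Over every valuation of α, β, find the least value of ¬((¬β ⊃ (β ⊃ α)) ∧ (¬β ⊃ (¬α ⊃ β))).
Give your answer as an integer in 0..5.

Take α = 0, β = 3:
¬β = ¬3 = 2
β ⊃ α = 3 ⊃ 0 = 2
¬β ⊃ (β ⊃ α) = 2 ⊃ 2 = 5
¬β = ¬3 = 2
¬α = ¬0 = 5
¬α ⊃ β = 5 ⊃ 3 = 3
¬β ⊃ (¬α ⊃ β) = 2 ⊃ 3 = 5
(¬β ⊃ (β ⊃ α)) ∧ (¬β ⊃ (¬α ⊃ β)) = 5 ∧ 5 = 5
¬((¬β ⊃ (β ⊃ α)) ∧ (¬β ⊃ (¬α ⊃ β))) = ¬5 = 0
No assignment yields a value below 0, so this is the minimum.

0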